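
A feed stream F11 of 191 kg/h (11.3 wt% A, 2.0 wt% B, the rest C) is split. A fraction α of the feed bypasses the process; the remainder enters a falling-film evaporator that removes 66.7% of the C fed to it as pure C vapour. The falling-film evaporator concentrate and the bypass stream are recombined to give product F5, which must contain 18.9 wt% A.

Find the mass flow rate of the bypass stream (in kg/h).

All 191×0.113 = 21.583 kg/h of A reaches F5, so F5 = 21.583/0.189 = 114.2 kg/h and vapour = 76.804 kg/h.
The evaporator receives (1−α)·191 of feed at 0.867 C and removes 0.667 of that C:
0.667×0.867×(1−α)×191 = 76.804
(1−α) = 76.804/110.45 = 0.6954;  α = 0.3046.
Bypass flow = 0.3046×191 = 58.187 kg/h.

58.19 kg/h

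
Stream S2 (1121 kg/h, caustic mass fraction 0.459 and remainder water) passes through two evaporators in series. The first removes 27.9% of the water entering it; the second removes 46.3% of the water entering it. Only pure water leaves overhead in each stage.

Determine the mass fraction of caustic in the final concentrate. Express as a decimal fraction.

0.687

water in feed = 1121×0.541 = 606.46 kg/h.
After stage 1: water left = (1−0.279)×606.46 = 437.26; stream total = 951.8 kg/h.
After stage 2: water left = (1−0.463)×437.26 = 234.81; final concentrate = 749.35 kg/h.
caustic fraction = 514.54/749.35 = 0.687.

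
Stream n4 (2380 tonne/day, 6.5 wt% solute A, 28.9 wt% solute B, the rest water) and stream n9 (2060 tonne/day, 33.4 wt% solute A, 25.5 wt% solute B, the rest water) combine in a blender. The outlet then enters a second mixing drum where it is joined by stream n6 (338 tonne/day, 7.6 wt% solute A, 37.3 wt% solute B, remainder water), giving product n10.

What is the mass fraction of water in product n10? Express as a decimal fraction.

0.538

Overall, product flow = 4778 tonne/day.
water in = 2380×0.646 + 2060×0.411 + 338×0.551 = 2570.4 tonne/day.
water fraction in n10 = 0.538.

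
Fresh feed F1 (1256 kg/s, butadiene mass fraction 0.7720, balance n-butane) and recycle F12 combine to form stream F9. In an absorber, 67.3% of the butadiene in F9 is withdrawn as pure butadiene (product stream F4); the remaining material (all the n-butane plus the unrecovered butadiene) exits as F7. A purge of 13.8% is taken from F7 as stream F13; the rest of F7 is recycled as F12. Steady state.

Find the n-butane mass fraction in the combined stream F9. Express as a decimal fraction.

0.6058

n-butane enters only via F1 and leaves only via the purge: 1256×0.228 = 0.138×(n-butane in F7), and the absorber passes all n-butane, so n-butane in F9 = n-butane in F7 = 2075.1 kg/s.
butadiene in F9: m_A = 1256×0.772 + (1−0.138)·(1−0.673)·m_A, so m_A = 969.63/0.7181 = 1350.2 kg/s.
F9 = 1350.2 + 2075.1 = 3425.4 kg/s.
n-butane fraction in F9 = 2075.1/3425.4 = 0.6058.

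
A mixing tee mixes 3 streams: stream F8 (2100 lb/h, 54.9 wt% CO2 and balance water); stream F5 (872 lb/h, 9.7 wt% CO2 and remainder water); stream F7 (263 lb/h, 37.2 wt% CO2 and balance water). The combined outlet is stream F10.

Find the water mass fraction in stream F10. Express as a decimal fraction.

0.587

Total flow out = 2100 + 872 + 263 = 3235 lb/h.
water in = 2100×0.451 + 872×0.903 + 263×0.628 = 1899.7 lb/h.
water mass fraction in F10 = 1899.7/3235 = 0.587.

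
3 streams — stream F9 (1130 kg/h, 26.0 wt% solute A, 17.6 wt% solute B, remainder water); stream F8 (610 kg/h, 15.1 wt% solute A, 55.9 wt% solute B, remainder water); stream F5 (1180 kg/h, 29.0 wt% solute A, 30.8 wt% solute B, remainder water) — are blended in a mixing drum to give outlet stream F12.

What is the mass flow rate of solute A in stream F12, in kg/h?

728.1 kg/h

solute A out = solute A in = 1130×0.260 + 610×0.151 + 1180×0.290 = 728.11 kg/h.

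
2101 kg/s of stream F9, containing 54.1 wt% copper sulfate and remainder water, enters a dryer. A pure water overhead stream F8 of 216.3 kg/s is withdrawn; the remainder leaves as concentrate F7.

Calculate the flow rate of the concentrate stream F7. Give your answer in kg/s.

Concentrate = 2101 − 216.3 = 1884.7 kg/s.

1885 kg/s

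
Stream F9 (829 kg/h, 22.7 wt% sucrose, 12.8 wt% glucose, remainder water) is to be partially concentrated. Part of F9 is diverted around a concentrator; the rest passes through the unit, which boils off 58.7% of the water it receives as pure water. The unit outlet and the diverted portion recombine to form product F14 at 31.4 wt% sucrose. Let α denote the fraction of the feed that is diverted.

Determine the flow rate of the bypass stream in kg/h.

222.3 kg/h

All 829×0.227 = 188.18 kg/h of sucrose reaches F14, so F14 = 188.18/0.314 = 599.31 kg/h and vapour = 229.69 kg/h.
The evaporator receives (1−α)·829 of feed at 0.645 water and removes 0.587 of that water:
0.587×0.645×(1−α)×829 = 229.69
(1−α) = 229.69/313.87 = 0.7318;  α = 0.2682.
Bypass flow = 0.2682×829 = 222.34 kg/h.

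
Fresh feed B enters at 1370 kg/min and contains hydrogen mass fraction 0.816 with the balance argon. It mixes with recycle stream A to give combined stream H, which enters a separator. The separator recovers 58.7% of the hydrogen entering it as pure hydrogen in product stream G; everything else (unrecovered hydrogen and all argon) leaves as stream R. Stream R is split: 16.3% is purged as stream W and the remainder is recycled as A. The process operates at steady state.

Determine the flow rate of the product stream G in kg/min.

hydrogen in H: m_A = 1370×0.816 + (1−0.163)·(1−0.587)·m_A, so m_A = 1117.9/0.6543 = 1708.5 kg/min.
Product G = 0.587×1708.5 = 1002.9 kg/min.

1003 kg/min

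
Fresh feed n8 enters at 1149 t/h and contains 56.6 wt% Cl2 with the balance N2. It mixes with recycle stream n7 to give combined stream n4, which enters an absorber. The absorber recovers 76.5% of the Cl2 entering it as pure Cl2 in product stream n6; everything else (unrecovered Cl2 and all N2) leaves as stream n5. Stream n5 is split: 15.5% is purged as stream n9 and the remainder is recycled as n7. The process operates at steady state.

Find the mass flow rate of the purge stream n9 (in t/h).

N2 enters only via n8 and leaves only via the purge: 1149×0.434 = 0.155×(N2 in n5), and the absorber passes all N2, so N2 in n4 = N2 in n5 = 3217.2 t/h.
Cl2 in n4: m_A = 1149×0.566 + (1−0.155)·(1−0.765)·m_A, so m_A = 650.33/0.8014 = 811.47 t/h.
n5 = (1−0.765)×811.47 + 3217.2 = 3407.9 t/h.
Purge n9 = 0.155×3407.9 = 528.22 t/h.

528.2 t/h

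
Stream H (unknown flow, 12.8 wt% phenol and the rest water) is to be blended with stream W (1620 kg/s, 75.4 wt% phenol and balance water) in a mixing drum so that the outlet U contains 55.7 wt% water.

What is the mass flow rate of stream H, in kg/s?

Let H be the unknown flow. Total out = 1620 + H.
water balance: 398.52 + 0.872·H = 0.557·(1620 + H)
(0.872 − 0.557)·H = 0.557×1620 − 398.52 = 503.82
H = 503.82 / 0.315 = 1599.4 kg/s

1599 kg/s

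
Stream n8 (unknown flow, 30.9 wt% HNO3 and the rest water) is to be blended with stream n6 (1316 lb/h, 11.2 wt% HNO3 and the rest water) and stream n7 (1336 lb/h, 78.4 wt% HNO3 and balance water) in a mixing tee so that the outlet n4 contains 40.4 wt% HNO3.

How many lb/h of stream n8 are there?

1299 lb/h

Let n8 be the unknown flow. Total out = 2652 + n8.
HNO3 balance: 1194.8 + 0.309·n8 = 0.404·(2652 + n8)
(0.309 − 0.404)·n8 = 0.404×2652 − 1194.8 = -123.41
n8 = -123.41 / -0.095 = 1299 lb/h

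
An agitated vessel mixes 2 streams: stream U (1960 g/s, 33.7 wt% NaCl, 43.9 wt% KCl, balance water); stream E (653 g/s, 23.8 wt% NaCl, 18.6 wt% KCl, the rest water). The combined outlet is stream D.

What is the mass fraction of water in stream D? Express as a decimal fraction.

0.3120

Total flow out = 1960 + 653 = 2613 g/s.
water in = 1960×0.224 + 653×0.576 = 815.17 g/s.
water mass fraction in D = 815.17/2613 = 0.3120.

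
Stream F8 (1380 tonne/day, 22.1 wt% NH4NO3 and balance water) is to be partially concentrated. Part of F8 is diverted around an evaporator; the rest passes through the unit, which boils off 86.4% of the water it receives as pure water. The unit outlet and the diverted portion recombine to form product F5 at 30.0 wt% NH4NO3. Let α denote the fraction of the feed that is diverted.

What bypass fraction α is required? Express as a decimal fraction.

All 1380×0.221 = 304.98 tonne/day of NH4NO3 reaches F5, so F5 = 304.98/0.300 = 1016.6 tonne/day and vapour = 363.4 tonne/day.
The evaporator receives (1−α)·1380 of feed at 0.779 water and removes 0.864 of that water:
0.864×0.779×(1−α)×1380 = 363.4
(1−α) = 363.4/928.82 = 0.3913;  α = 0.6087.

0.609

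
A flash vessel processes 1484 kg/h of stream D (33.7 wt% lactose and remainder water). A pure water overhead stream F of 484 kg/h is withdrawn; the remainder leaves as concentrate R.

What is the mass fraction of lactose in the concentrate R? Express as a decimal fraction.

0.500

lactose is not removed: 1484×0.337 = 500.11 kg/h of lactose enters R.
Concentrate = 1484 − 484 = 1000 kg/h.
Mass fraction = 500.11/1000 = 0.500.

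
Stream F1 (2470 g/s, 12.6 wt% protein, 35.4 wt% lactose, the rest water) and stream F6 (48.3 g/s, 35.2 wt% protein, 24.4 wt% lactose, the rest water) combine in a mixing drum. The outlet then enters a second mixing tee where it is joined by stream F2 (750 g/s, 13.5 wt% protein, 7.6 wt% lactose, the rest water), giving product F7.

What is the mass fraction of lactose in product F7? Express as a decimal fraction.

0.2886

Overall, product flow = 3268.3 g/s.
lactose in = 2470×0.354 + 48.3×0.244 + 750×0.076 = 943.17 g/s.
lactose fraction in F7 = 0.2886.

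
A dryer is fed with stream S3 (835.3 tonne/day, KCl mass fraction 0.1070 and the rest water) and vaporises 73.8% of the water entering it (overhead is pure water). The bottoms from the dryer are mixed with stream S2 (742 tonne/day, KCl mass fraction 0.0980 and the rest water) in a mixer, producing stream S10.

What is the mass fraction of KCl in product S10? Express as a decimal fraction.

Vapour removed = 0.738×0.893×835.3 = 550.49 tonne/day; concentrate = 284.81 tonne/day.
KCl reaching the mixer = 89.377 (from concentrate) + 742×0.098 = 162.09 tonne/day.
Product flow = 284.81 + 742 = 1026.8 tonne/day; KCl fraction = 0.1579.

0.1579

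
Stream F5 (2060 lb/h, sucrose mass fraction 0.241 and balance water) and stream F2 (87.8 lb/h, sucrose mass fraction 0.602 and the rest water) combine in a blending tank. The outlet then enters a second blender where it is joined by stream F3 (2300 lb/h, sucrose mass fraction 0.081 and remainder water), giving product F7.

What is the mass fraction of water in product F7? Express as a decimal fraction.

Overall, product flow = 4447.8 lb/h.
water in = 2060×0.759 + 87.8×0.398 + 2300×0.919 = 3712.2 lb/h.
water fraction in F7 = 0.835.

0.835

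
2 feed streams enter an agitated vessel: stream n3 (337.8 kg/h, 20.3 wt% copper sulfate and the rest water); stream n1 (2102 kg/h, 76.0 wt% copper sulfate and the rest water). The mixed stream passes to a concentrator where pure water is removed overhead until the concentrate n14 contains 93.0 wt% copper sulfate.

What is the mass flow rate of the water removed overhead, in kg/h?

copper sulfate entering = 337.8×0.203 + 2102×0.760 = 1666.1 kg/h.
All copper sulfate reports to n14, so n14 = 1666.1/0.930 = 1791.5 kg/h.
Total feed = 2439.8 kg/h; overhead = 2439.8 − 1791.5 = 648.3 kg/h.

648.3 kg/h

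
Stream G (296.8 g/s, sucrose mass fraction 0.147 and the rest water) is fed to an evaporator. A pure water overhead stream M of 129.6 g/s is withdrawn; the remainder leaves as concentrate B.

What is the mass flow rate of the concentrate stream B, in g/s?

Concentrate = 296.8 − 129.6 = 167.2 g/s.

167.2 g/s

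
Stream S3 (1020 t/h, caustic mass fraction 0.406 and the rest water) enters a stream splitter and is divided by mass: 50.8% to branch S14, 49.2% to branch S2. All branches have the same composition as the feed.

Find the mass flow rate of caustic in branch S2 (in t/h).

203.7 t/h

Branch S2 total = 0.492×1020 = 501.84 t/h.
caustic in S2 = 0.406×501.84 = 203.75 t/h.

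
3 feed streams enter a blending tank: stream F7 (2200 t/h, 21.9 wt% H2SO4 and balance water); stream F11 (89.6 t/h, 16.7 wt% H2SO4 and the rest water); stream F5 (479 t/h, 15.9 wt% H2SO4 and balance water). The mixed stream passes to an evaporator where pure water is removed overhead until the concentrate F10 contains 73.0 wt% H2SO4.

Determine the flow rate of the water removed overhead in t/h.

H2SO4 entering = 2200×0.219 + 89.6×0.167 + 479×0.159 = 572.92 t/h.
All H2SO4 reports to F10, so F10 = 572.92/0.730 = 784.83 t/h.
Total feed = 2768.6 t/h; overhead = 2768.6 − 784.83 = 1983.8 t/h.

1984 t/h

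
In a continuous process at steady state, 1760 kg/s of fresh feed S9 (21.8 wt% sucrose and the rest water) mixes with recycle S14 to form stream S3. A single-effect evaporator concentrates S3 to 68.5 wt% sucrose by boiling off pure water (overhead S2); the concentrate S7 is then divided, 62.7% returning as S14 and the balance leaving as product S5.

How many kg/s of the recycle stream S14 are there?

941.5 kg/s

Overall sucrose balance (none leaves overhead): sucrose in fresh feed = sucrose in product, i.e. 1760×0.218 = (1−0.627)·S7·0.685.
S7 = 383.68/(0.685×0.373) = 1501.7 kg/s.
Recycle S14 = 0.627×1501.7 = 941.54 kg/s.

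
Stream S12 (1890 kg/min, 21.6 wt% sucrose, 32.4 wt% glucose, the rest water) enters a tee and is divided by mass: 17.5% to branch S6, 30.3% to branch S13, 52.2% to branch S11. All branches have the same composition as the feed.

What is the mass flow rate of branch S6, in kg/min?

Branch S6 flow = 0.175×1890 = 330.75 kg/min.

330.8 kg/min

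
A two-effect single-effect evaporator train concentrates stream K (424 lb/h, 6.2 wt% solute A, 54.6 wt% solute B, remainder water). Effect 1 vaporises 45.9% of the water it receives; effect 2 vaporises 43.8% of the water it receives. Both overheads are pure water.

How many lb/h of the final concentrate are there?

308.3 lb/h

water in feed = 424×0.392 = 166.21 lb/h.
After stage 1: water left = (1−0.459)×166.21 = 89.919; stream total = 347.71 lb/h.
After stage 2: water left = (1−0.438)×89.919 = 50.534; final concentrate = 308.33 lb/h.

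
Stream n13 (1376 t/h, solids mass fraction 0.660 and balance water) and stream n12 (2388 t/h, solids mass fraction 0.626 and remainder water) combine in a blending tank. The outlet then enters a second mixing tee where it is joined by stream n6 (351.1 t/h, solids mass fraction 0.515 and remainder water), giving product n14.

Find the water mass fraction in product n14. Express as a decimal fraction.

0.372

Overall, product flow = 4115.1 t/h.
water in = 1376×0.340 + 2388×0.374 + 351.1×0.485 = 1531.2 t/h.
water fraction in n14 = 0.372.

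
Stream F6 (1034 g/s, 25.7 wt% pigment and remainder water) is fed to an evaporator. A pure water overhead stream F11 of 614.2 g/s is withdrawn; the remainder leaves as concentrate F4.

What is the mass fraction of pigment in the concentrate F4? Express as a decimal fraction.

0.6330

pigment is not removed: 1034×0.257 = 265.74 g/s of pigment enters F4.
Concentrate = 1034 − 614.2 = 419.8 g/s.
Mass fraction = 265.74/419.8 = 0.6330.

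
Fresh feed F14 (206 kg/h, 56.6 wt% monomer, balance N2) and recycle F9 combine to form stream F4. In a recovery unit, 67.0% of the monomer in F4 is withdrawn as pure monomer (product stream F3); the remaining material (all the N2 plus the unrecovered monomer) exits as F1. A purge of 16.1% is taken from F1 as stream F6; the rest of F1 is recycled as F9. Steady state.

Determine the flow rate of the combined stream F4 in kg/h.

716.5 kg/h

N2 enters only via F14 and leaves only via the purge: 206×0.434 = 0.161×(N2 in F1), and the recovery unit passes all N2, so N2 in F4 = N2 in F1 = 555.3 kg/h.
monomer in F4: m_A = 206×0.566 + (1−0.161)·(1−0.670)·m_A, so m_A = 116.6/0.7231 = 161.24 kg/h.
F4 = 161.24 + 555.3 = 716.54 kg/h.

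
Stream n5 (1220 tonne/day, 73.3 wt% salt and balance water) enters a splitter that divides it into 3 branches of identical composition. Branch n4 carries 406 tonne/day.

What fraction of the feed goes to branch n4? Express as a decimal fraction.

0.333

Fraction to n4 = 406/1220 = 0.3328.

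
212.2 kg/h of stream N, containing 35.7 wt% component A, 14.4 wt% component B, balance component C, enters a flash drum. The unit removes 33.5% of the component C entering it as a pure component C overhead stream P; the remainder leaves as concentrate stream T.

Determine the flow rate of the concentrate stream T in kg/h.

176.7 kg/h

component C entering = 212.2×0.499 = 105.89 kg/h; overhead removed = 0.335×105.89 = 35.472 kg/h.
Concentrate = 212.2 − 35.472 = 176.73 kg/h.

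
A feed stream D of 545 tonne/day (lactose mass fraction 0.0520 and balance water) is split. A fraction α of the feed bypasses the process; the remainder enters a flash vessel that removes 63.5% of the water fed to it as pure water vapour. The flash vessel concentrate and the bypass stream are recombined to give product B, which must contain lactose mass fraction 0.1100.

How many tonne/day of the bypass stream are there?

67.64 tonne/day

All 545×0.052 = 28.34 tonne/day of lactose reaches B, so B = 28.34/0.110 = 257.64 tonne/day and vapour = 287.36 tonne/day.
The evaporator receives (1−α)·545 of feed at 0.948 water and removes 0.635 of that water:
0.635×0.948×(1−α)×545 = 287.36
(1−α) = 287.36/328.08 = 0.8759;  α = 0.1241.
Bypass flow = 0.1241×545 = 67.636 tonne/day.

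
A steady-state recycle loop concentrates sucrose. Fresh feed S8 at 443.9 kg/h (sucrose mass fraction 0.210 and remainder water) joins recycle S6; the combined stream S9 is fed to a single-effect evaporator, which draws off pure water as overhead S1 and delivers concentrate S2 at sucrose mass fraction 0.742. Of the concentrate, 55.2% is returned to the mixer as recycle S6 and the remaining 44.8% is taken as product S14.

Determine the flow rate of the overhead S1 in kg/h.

318.3 kg/h

Overall sucrose balance (none leaves overhead): sucrose in fresh feed = sucrose in product, i.e. 443.9×0.210 = (1−0.552)·S2·0.742.
S2 = 93.219/(0.742×0.448) = 280.43 kg/h.
Recycle S6 = 0.552×280.43 = 154.8 kg/h.
Combined feed S9 = 443.9 + 154.8 = 598.7 kg/h.
Overhead S1 = S9 − S2 = 598.7 − 280.43 = 318.27 kg/h.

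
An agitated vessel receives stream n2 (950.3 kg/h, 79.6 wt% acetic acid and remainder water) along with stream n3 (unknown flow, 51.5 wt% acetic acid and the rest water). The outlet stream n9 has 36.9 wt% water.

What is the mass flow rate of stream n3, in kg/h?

1352 kg/h

Let n3 be the unknown flow. Total out = 950.3 + n3.
water balance: 193.86 + 0.485·n3 = 0.369·(950.3 + n3)
(0.485 − 0.369)·n3 = 0.369×950.3 − 193.86 = 156.8
n3 = 156.8 / 0.116 = 1351.7 kg/h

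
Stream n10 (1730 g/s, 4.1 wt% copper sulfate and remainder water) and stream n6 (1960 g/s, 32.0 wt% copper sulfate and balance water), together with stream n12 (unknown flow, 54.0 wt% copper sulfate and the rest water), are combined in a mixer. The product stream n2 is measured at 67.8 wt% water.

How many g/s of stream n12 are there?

Let n12 be the unknown flow. Total out = 3690 + n12.
water balance: 2991.9 + 0.460·n12 = 0.678·(3690 + n12)
(0.460 − 0.678)·n12 = 0.678×3690 − 2991.9 = -490.05
n12 = -490.05 / -0.218 = 2247.9 g/s

2248 g/s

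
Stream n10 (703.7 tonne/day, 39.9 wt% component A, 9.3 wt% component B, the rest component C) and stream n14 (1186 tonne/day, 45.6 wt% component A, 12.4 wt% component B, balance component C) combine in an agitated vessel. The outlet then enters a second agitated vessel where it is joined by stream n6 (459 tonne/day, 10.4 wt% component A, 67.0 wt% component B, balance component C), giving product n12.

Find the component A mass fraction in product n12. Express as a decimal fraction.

Overall, product flow = 2348.7 tonne/day.
component A in = 703.7×0.399 + 1186×0.456 + 459×0.104 = 869.33 tonne/day.
component A fraction in n12 = 0.3701.

0.3701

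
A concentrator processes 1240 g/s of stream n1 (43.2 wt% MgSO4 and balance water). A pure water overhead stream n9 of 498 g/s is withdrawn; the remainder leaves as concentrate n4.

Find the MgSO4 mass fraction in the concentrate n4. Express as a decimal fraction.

0.722

MgSO4 is not removed: 1240×0.432 = 535.68 g/s of MgSO4 enters n4.
Concentrate = 1240 − 498 = 742 g/s.
Mass fraction = 535.68/742 = 0.722.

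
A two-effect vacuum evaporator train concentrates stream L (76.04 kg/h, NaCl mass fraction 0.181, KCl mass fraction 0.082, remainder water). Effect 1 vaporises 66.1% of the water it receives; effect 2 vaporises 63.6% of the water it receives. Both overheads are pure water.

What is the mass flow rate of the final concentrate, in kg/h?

26.91 kg/h

water in feed = 76.04×0.737 = 56.041 kg/h.
After stage 1: water left = (1−0.661)×56.041 = 18.998; stream total = 38.997 kg/h.
After stage 2: water left = (1−0.636)×18.998 = 6.9153; final concentrate = 26.914 kg/h.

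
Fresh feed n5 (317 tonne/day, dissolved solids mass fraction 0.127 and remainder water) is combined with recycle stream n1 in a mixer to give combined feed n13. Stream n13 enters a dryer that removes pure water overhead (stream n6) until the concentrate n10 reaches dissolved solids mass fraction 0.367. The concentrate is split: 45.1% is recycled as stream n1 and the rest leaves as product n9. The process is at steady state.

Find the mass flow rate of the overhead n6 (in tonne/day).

Overall dissolved solids balance (none leaves overhead): dissolved solids in fresh feed = dissolved solids in product, i.e. 317×0.127 = (1−0.451)·n10·0.367.
n10 = 40.259/(0.367×0.549) = 199.81 tonne/day.
Recycle n1 = 0.451×199.81 = 90.116 tonne/day.
Combined feed n13 = 317 + 90.116 = 407.12 tonne/day.
Overhead n6 = n13 − n10 = 407.12 − 199.81 = 207.3 tonne/day.

207.3 tonne/day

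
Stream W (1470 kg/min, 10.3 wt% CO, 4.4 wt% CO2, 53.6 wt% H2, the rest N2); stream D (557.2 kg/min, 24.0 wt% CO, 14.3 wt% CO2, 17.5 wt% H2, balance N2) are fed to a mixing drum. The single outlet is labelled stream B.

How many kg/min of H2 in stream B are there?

885.4 kg/min

H2 out = H2 in = 1470×0.536 + 557.2×0.175 = 885.43 kg/min.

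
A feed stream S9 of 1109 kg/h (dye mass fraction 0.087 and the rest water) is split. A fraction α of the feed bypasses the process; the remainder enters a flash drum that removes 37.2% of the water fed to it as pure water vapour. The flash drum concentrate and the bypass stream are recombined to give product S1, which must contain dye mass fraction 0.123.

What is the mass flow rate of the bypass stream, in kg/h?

153.3 kg/h

All 1109×0.087 = 96.483 kg/h of dye reaches S1, so S1 = 96.483/0.123 = 784.41 kg/h and vapour = 324.59 kg/h.
The evaporator receives (1−α)·1109 of feed at 0.913 water and removes 0.372 of that water:
0.372×0.913×(1−α)×1109 = 324.59
(1−α) = 324.59/376.66 = 0.8618;  α = 0.1382.
Bypass flow = 0.1382×1109 = 153.31 kg/h.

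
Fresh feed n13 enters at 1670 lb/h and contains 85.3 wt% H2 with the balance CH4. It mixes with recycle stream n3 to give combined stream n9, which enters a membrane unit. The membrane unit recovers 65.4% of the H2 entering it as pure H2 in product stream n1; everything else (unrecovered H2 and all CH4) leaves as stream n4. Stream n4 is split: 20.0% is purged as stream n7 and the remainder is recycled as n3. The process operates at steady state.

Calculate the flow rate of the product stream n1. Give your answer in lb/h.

H2 in n9: m_A = 1670×0.853 + (1−0.200)·(1−0.654)·m_A, so m_A = 1424.5/0.7232 = 1969.7 lb/h.
Product n1 = 0.654×1969.7 = 1288.2 lb/h.

1288 lb/h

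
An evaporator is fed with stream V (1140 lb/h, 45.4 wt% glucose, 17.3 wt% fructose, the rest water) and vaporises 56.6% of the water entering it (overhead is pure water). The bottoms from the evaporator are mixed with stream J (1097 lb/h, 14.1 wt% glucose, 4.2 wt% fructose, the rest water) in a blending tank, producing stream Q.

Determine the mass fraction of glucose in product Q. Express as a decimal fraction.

Vapour removed = 0.566×0.373×1140 = 240.67 lb/h; concentrate = 899.33 lb/h.
glucose reaching the mixer = 517.56 (from concentrate) + 1097×0.141 = 672.24 lb/h.
Product flow = 899.33 + 1097 = 1996.3 lb/h; glucose fraction = 0.337.

0.337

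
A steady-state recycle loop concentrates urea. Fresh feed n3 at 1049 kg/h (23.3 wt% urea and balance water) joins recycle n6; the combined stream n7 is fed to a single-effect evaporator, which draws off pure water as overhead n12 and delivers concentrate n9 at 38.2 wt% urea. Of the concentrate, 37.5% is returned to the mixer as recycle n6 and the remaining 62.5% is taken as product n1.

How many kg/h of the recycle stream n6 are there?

Overall urea balance (none leaves overhead): urea in fresh feed = urea in product, i.e. 1049×0.233 = (1−0.375)·n9·0.382.
n9 = 244.42/(0.382×0.625) = 1023.7 kg/h.
Recycle n6 = 0.375×1023.7 = 383.9 kg/h.

383.9 kg/h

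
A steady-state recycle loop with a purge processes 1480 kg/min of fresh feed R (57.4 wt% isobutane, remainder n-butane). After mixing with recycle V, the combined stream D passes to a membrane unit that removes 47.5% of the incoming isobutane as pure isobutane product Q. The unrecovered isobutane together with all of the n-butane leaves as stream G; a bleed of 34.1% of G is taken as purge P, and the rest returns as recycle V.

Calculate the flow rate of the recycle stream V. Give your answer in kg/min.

n-butane enters only via R and leaves only via the purge: 1480×0.426 = 0.341×(n-butane in G), and the membrane unit passes all n-butane, so n-butane in D = n-butane in G = 1848.9 kg/min.
isobutane in D: m_A = 1480×0.574 + (1−0.341)·(1−0.475)·m_A, so m_A = 849.52/0.6540 = 1298.9 kg/min.
G = (1−0.475)×1298.9 + 1848.9 = 2530.8 kg/min.
Recycle V = (1−0.341)×2530.8 = 1667.8 kg/min.

1668 kg/min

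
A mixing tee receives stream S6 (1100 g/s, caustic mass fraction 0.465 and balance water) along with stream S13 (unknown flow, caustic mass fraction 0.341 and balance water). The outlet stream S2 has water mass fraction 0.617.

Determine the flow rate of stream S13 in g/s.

Let S13 be the unknown flow. Total out = 1100 + S13.
water balance: 588.5 + 0.659·S13 = 0.617·(1100 + S13)
(0.659 − 0.617)·S13 = 0.617×1100 − 588.5 = 90.2
S13 = 90.2 / 0.042 = 2147.6 g/s

2148 g/s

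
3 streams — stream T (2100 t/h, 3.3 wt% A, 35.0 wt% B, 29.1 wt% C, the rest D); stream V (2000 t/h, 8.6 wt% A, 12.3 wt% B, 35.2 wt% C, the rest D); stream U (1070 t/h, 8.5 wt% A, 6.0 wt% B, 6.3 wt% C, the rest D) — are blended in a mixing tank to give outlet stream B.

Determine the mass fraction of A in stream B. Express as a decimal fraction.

0.064

Total flow out = 2100 + 2000 + 1070 = 5170 t/h.
A in = 2100×0.033 + 2000×0.086 + 1070×0.085 = 332.25 t/h.
A mass fraction in B = 332.25/5170 = 0.064.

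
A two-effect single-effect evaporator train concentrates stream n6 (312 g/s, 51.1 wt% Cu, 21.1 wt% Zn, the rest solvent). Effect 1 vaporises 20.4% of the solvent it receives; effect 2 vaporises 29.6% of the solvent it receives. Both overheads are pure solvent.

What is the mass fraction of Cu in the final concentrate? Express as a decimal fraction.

solvent in feed = 312×0.278 = 86.736 g/s.
After stage 1: solvent left = (1−0.204)×86.736 = 69.042; stream total = 294.31 g/s.
After stage 2: solvent left = (1−0.296)×69.042 = 48.605; final concentrate = 273.87 g/s.
Cu fraction = 159.43/273.87 = 0.5821.

0.5821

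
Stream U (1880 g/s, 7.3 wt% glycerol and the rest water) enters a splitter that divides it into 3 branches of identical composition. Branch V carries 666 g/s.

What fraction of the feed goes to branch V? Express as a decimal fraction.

Fraction to V = 666/1880 = 0.3543.

0.354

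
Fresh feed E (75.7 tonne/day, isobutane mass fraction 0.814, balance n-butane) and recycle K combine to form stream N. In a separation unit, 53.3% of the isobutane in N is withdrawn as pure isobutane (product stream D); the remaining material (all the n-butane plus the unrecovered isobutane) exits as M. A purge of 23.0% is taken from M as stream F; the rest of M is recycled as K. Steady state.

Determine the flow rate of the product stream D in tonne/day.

isobutane in N: m_A = 75.7×0.814 + (1−0.230)·(1−0.533)·m_A, so m_A = 61.62/0.6404 = 96.219 tonne/day.
Product D = 0.533×96.219 = 51.285 tonne/day.

51.28 tonne/day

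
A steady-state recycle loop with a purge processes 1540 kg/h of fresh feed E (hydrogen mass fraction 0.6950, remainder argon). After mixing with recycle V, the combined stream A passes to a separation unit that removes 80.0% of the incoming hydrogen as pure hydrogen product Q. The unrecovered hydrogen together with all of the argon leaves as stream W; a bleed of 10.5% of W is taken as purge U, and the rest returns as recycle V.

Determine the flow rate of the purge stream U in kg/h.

497.1 kg/h

argon enters only via E and leaves only via the purge: 1540×0.305 = 0.105×(argon in W), and the separation unit passes all argon, so argon in A = argon in W = 4473.3 kg/h.
hydrogen in A: m_A = 1540×0.695 + (1−0.105)·(1−0.800)·m_A, so m_A = 1070.3/0.8210 = 1303.7 kg/h.
W = (1−0.800)×1303.7 + 4473.3 = 4734.1 kg/h.
Purge U = 0.105×4734.1 = 497.08 kg/h.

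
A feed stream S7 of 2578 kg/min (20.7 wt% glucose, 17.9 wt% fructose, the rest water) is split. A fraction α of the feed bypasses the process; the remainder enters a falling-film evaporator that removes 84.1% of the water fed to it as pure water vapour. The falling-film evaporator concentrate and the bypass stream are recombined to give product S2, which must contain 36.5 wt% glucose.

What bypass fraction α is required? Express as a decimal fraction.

0.162

All 2578×0.207 = 533.65 kg/min of glucose reaches S2, so S2 = 533.65/0.365 = 1462 kg/min and vapour = 1116 kg/min.
The evaporator receives (1−α)·2578 of feed at 0.614 water and removes 0.841 of that water:
0.841×0.614×(1−α)×2578 = 1116
(1−α) = 1116/1331.2 = 0.8383;  α = 0.1617.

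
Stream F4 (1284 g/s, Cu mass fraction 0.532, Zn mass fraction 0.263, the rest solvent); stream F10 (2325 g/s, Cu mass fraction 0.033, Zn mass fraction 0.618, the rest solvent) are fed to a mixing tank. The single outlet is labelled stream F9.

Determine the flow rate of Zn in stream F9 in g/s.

Zn out = Zn in = 1284×0.263 + 2325×0.618 = 1774.5 g/s.

1775 g/s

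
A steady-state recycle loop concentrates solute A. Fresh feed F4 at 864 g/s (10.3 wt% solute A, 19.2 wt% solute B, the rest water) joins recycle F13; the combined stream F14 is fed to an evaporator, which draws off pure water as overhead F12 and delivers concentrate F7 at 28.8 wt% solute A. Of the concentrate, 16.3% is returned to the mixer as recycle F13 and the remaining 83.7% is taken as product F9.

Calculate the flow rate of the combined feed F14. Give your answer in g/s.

924.2 g/s

Overall solute A balance (none leaves overhead): solute A in fresh feed = solute A in product, i.e. 864×0.103 = (1−0.163)·F7·0.288.
F7 = 88.992/(0.288×0.837) = 369.18 g/s.
Recycle F13 = 0.163×369.18 = 60.176 g/s.
Combined feed F14 = 864 + 60.176 = 924.18 g/s.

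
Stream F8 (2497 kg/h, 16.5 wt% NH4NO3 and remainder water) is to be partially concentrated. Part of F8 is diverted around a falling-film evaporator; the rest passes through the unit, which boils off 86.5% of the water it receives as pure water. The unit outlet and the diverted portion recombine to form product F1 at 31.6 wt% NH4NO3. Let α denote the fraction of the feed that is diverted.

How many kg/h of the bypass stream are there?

845 kg/h

All 2497×0.165 = 412 kg/h of NH4NO3 reaches F1, so F1 = 412/0.316 = 1303.8 kg/h and vapour = 1193.2 kg/h.
The evaporator receives (1−α)·2497 of feed at 0.835 water and removes 0.865 of that water:
0.865×0.835×(1−α)×2497 = 1193.2
(1−α) = 1193.2/1803.5 = 0.6616;  α = 0.3384.
Bypass flow = 0.3384×2497 = 845.02 kg/h.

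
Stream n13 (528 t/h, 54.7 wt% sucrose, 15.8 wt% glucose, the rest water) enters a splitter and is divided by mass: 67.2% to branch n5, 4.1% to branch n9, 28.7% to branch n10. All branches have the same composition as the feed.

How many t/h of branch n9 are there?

Branch n9 flow = 0.041×528 = 21.648 t/h.

21.65 t/h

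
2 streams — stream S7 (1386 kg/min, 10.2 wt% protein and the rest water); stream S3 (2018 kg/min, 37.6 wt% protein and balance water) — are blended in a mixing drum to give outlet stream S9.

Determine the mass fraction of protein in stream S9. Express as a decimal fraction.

Total flow out = 1386 + 2018 = 3404 kg/min.
protein in = 1386×0.102 + 2018×0.376 = 900.14 kg/min.
protein mass fraction in S9 = 900.14/3404 = 0.264.

0.264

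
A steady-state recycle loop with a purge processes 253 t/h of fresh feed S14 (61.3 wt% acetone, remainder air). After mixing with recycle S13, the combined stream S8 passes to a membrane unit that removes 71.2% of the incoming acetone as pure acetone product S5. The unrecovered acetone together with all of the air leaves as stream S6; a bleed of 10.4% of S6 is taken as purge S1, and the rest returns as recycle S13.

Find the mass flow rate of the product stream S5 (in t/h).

acetone in S8: m_A = 253×0.613 + (1−0.104)·(1−0.712)·m_A, so m_A = 155.09/0.7420 = 209.03 t/h.
Product S5 = 0.712×209.03 = 148.83 t/h.

148.8 t/h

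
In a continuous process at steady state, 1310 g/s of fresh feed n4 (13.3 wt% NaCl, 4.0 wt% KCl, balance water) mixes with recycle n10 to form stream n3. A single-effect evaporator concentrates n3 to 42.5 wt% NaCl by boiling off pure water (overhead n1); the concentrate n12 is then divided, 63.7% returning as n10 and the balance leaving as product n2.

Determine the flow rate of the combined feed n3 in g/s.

Overall NaCl balance (none leaves overhead): NaCl in fresh feed = NaCl in product, i.e. 1310×0.133 = (1−0.637)·n12·0.425.
n12 = 174.23/(0.425×0.363) = 1129.3 g/s.
Recycle n10 = 0.637×1129.3 = 719.39 g/s.
Combined feed n3 = 1310 + 719.39 = 2029.4 g/s.

2029 g/s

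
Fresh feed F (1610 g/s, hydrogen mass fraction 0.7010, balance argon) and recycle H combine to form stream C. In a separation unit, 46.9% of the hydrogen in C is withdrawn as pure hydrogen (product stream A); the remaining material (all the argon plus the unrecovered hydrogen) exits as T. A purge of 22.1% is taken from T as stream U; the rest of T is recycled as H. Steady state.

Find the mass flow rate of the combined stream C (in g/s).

argon enters only via F and leaves only via the purge: 1610×0.299 = 0.221×(argon in T), and the separation unit passes all argon, so argon in C = argon in T = 2178.2 g/s.
hydrogen in C: m_A = 1610×0.701 + (1−0.221)·(1−0.469)·m_A, so m_A = 1128.6/0.5864 = 1924.8 g/s.
C = 1924.8 + 2178.2 = 4103 g/s.

4103 g/s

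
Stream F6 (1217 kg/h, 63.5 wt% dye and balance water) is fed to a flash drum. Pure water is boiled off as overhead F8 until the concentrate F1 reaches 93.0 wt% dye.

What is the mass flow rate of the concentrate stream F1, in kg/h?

dye is conserved: 1217×0.635 = 772.79 kg/h all reports to the concentrate.
Concentrate = 772.79/(target fraction) = 830.96 kg/h.

831 kg/h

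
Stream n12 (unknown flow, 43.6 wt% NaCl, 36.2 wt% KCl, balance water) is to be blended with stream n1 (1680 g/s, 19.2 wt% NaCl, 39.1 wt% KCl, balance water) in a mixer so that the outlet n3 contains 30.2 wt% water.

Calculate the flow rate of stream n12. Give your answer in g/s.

Let n12 be the unknown flow. Total out = 1680 + n12.
water balance: 700.56 + 0.202·n12 = 0.302·(1680 + n12)
(0.202 − 0.302)·n12 = 0.302×1680 − 700.56 = -193.2
n12 = -193.2 / -0.100 = 1932 g/s

1932 g/s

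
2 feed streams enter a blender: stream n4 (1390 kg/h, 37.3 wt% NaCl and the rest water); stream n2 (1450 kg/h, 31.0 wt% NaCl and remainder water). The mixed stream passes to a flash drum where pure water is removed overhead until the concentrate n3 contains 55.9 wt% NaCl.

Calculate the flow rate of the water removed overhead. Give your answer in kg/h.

NaCl entering = 1390×0.373 + 1450×0.310 = 967.97 kg/h.
All NaCl reports to n3, so n3 = 967.97/0.559 = 1731.6 kg/h.
Total feed = 2840 kg/h; overhead = 2840 − 1731.6 = 1108.4 kg/h.

1108 kg/h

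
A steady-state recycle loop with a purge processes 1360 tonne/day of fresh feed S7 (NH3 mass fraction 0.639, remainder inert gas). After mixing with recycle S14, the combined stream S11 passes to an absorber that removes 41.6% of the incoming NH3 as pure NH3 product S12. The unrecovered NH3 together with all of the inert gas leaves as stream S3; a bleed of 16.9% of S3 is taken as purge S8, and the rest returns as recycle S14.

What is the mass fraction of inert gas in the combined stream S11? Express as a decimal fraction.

0.632

inert gas enters only via S7 and leaves only via the purge: 1360×0.361 = 0.169×(inert gas in S3), and the absorber passes all inert gas, so inert gas in S11 = inert gas in S3 = 2905.1 tonne/day.
NH3 in S11: m_A = 1360×0.639 + (1−0.169)·(1−0.416)·m_A, so m_A = 869.04/0.5147 = 1688.5 tonne/day.
S11 = 1688.5 + 2905.1 = 4593.5 tonne/day.
inert gas fraction in S11 = 2905.1/4593.5 = 0.632.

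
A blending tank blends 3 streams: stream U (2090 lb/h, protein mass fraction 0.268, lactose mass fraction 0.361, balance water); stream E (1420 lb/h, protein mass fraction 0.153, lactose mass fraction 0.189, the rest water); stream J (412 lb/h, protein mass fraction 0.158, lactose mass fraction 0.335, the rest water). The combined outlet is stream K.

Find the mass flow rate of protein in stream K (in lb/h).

842.5 lb/h

protein out = protein in = 2090×0.268 + 1420×0.153 + 412×0.158 = 842.48 lb/h.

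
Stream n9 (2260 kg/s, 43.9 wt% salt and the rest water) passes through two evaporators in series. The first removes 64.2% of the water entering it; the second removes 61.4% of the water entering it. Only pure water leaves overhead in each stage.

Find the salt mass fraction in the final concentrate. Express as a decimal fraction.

0.850

water in feed = 2260×0.561 = 1267.9 kg/s.
After stage 1: water left = (1−0.642)×1267.9 = 453.89; stream total = 1446 kg/s.
After stage 2: water left = (1−0.614)×453.89 = 175.2; final concentrate = 1167.3 kg/s.
salt fraction = 992.14/1167.3 = 0.850.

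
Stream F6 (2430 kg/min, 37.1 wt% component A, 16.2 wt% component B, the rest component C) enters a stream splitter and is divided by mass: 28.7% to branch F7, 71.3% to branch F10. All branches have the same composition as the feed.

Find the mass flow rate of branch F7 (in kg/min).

697.4 kg/min

Branch F7 flow = 0.287×2430 = 697.41 kg/min.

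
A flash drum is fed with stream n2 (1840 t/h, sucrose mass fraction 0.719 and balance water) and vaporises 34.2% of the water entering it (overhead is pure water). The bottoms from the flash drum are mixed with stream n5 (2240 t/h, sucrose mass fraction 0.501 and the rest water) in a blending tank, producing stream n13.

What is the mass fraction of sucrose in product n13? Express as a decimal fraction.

Vapour removed = 0.342×0.281×1840 = 176.83 t/h; concentrate = 1663.2 t/h.
sucrose reaching the mixer = 1323 (from concentrate) + 2240×0.501 = 2445.2 t/h.
Product flow = 1663.2 + 2240 = 3903.2 t/h; sucrose fraction = 0.626.

0.626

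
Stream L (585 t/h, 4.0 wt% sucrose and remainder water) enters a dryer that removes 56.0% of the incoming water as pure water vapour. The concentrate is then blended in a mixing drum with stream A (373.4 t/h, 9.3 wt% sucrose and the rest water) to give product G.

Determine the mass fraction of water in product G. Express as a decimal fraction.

0.910

Vapour removed = 0.560×0.960×585 = 314.5 t/h; concentrate = 270.5 t/h.
water reaching the mixer = 247.1 (from concentrate) + 373.4×0.907 = 585.78 t/h.
Product flow = 270.5 + 373.4 = 643.9 t/h; water fraction = 0.910.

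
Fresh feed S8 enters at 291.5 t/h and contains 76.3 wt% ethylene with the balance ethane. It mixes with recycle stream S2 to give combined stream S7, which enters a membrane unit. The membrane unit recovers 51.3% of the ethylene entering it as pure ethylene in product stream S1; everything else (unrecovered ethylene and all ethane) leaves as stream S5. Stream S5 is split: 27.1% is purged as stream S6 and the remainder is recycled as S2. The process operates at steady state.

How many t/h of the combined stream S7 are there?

ethane enters only via S8 and leaves only via the purge: 291.5×0.237 = 0.271×(ethane in S5), and the membrane unit passes all ethane, so ethane in S7 = ethane in S5 = 254.93 t/h.
ethylene in S7: m_A = 291.5×0.763 + (1−0.271)·(1−0.513)·m_A, so m_A = 222.41/0.6450 = 344.84 t/h.
S7 = 344.84 + 254.93 = 599.77 t/h.

599.8 t/h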